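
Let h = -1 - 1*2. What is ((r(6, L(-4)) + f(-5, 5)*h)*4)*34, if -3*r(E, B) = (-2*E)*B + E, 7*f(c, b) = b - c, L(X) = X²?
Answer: 54944/7 ≈ 7849.1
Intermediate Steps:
f(c, b) = -c/7 + b/7 (f(c, b) = (b - c)/7 = -c/7 + b/7)
r(E, B) = -E/3 + 2*B*E/3 (r(E, B) = -((-2*E)*B + E)/3 = -(-2*B*E + E)/3 = -(E - 2*B*E)/3 = -E/3 + 2*B*E/3)
h = -3 (h = -1 - 2 = -3)
((r(6, L(-4)) + f(-5, 5)*h)*4)*34 = (((⅓)*6*(-1 + 2*(-4)²) + (-⅐*(-5) + (⅐)*5)*(-3))*4)*34 = (((⅓)*6*(-1 + 2*16) + (5/7 + 5/7)*(-3))*4)*34 = (((⅓)*6*(-1 + 32) + (10/7)*(-3))*4)*34 = (((⅓)*6*31 - 30/7)*4)*34 = ((62 - 30/7)*4)*34 = ((404/7)*4)*34 = (1616/7)*34 = 54944/7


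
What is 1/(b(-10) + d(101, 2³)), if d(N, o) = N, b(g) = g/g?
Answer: 1/102 ≈ 0.0098039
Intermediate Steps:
b(g) = 1
1/(b(-10) + d(101, 2³)) = 1/(1 + 101) = 1/102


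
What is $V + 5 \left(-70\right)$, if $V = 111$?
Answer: $-239$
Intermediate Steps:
$V + 5 \left(-70\right) = 111 + 5 \left(-70\right) = 111 - 350 = -239$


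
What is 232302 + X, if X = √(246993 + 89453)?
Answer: 232302 + √336446 ≈ 2.3288e+5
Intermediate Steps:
X = √336446 ≈ 580.04
232302 + X = 232302 + √336446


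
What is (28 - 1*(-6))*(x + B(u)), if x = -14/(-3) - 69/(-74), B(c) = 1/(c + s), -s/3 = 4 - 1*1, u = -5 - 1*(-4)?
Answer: 103768/555 ≈ 186.97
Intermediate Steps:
u = -1 (u = -5 + 4 = -1)
s = -9 (s = -3*(4 - 1*1) = -3*(4 - 1) = -3*3 = -9)
B(c) = 1/(-9 + c) (B(c) = 1/(c - 9) = 1/(-9 + c))
x = 1243/222 (x = -14*(-1/3) - 69*(-1/74) = 14/3 + 69/74 = 1243/222 ≈ 5.5991)
(28 - 1*(-6))*(x + B(u)) = (28 - 1*(-6))*(1243/222 + 1/(-9 - 1)) = (28 + 6)*(1243/222 + 1/(-10)) = 34*(1243/222 - 1/10) = 34*(3052/555) = 103768/555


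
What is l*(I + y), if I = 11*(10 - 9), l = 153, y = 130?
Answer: 21573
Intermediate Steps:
I = 11 (I = 11*1 = 11)
l*(I + y) = 153*(11 + 130) = 153*141 = 21573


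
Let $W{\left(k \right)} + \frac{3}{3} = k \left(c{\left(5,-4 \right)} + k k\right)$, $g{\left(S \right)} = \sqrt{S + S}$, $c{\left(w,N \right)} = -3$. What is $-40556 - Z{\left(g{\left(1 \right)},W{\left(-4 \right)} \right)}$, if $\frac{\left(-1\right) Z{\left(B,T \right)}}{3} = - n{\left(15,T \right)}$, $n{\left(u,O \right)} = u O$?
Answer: $-38171$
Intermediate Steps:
$g{\left(S \right)} = \sqrt{2} \sqrt{S}$ ($g{\left(S \right)} = \sqrt{2 S} = \sqrt{2} \sqrt{S}$)
$n{\left(u,O \right)} = O u$
$W{\left(k \right)} = -1 + k \left(-3 + k^{2}\right)$ ($W{\left(k \right)} = -1 + k \left(-3 + k k\right) = -1 + k \left(-3 + k^{2}\right)$)
$Z{\left(B,T \right)} = 45 T$ ($Z{\left(B,T \right)} = - 3 \left(- T 15\right) = - 3 \left(- 15 T\right) = 45 T$)
$-40556 - Z{\left(g{\left(1 \right)},W{\left(-4 \right)} \right)} = -40556 - 45 \left(-1 + \left(-4\right)^{3} - -12\right) = -40556 - 45 \left(-1 - 64 + 12\right) = -40556 - 45 \left(-53\right) = -40556 - -2385 = -40556 + 2385 = -38171$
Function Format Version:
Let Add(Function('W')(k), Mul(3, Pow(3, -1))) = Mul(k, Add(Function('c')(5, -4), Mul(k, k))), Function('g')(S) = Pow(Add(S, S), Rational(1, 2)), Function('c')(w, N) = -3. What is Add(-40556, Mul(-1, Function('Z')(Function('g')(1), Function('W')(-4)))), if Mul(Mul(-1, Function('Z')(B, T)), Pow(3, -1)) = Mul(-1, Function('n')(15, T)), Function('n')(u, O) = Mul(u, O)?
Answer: -38171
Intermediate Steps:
Function('g')(S) = Mul(Pow(2, Rational(1, 2)), Pow(S, Rational(1, 2))) (Function('g')(S) = Pow(Mul(2, S), Rational(1, 2)) = Mul(Pow(2, Rational(1, 2)), Pow(S, Rational(1, 2))))
Function('n')(u, O) = Mul(O, u)
Function('W')(k) = Add(-1, Mul(k, Add(-3, Pow(k, 2)))) (Function('W')(k) = Add(-1, Mul(k, Add(-3, Mul(k, k)))) = Add(-1, Mul(k, Add(-3, Pow(k, 2)))))
Function('Z')(B, T) = Mul(45, T) (Function('Z')(B, T) = Mul(-3, Mul(-1, Mul(T, 15))) = Mul(-3, Mul(-1, Mul(15, T))) = Mul(-3, Mul(-15, T)) = Mul(45, T))
Add(-40556, Mul(-1, Function('Z')(Function('g')(1), Function('W')(-4)))) = Add(-40556, Mul(-1, Mul(45, Add(-1, Pow(-4, 3), Mul(-3, -4))))) = Add(-40556, Mul(-1, Mul(45, Add(-1, -64, 12)))) = Add(-40556, Mul(-1, Mul(45, -53))) = Add(-40556, Mul(-1, -2385)) = Add(-40556, 2385) = -38171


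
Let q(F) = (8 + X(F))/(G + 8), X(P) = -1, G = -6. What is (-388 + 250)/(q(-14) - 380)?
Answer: 92/251 ≈ 0.36653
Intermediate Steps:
q(F) = 7/2 (q(F) = (8 - 1)/(-6 + 8) = 7/2)
(-388 + 250)/(q(-14) - 380) = (-388 + 250)/(7/2 - 380) = -138/(-753/2) = -138*(-2/753) = 92/251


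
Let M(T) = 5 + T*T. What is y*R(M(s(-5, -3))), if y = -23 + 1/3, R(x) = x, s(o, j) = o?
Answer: -680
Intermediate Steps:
M(T) = 5 + T**2
y = -68/3 (y = -23 + 1*(1/3) = -23 + 1/3 = -68/3 ≈ -22.667)
y*R(M(s(-5, -3))) = -68*(5 + (-5)**2)/3 = -68*(5 + 25)/3 = -68/3*30 = -680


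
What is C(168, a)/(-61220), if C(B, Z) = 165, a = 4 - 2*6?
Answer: -33/12244 ≈ -0.0026952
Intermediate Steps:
a = -8 (a = 4 - 12 = -8)
C(168, a)/(-61220) = 165/(-61220) = 165*(-1/61220) = -33/12244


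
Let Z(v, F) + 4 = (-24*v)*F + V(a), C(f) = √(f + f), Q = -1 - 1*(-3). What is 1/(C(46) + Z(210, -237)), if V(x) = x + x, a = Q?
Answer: 298620/356695617577 - √23/713391235154 ≈ 8.3718e-7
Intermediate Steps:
Q = 2 (Q = -1 + 3 = 2)
a = 2
V(x) = 2*x
C(f) = √2*√f (C(f) = √(2*f) = √2*√f)
Z(v, F) = -24*F*v (Z(v, F) = -4 + ((-24*v)*F + 2*2) = -4 + (-24*F*v + 4) = -4 + (4 - 24*F*v) = -24*F*v)
1/(C(46) + Z(210, -237)) = 1/(√2*√46 - 24*(-237)*210) = 1/(2*√23 + 1194480) = 1/(1194480 + 2*√23)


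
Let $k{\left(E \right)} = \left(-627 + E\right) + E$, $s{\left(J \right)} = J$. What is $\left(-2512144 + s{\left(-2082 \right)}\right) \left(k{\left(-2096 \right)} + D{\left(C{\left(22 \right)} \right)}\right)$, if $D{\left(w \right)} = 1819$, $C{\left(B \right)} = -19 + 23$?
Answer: $7542678000$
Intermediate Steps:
$C{\left(B \right)} = 4$
$k{\left(E \right)} = -627 + 2 E$
$\left(-2512144 + s{\left(-2082 \right)}\right) \left(k{\left(-2096 \right)} + D{\left(C{\left(22 \right)} \right)}\right) = \left(-2512144 - 2082\right) \left(\left(-627 + 2 \left(-2096\right)\right) + 1819\right) = - 2514226 \left(\left(-627 - 4192\right) + 1819\right) = - 2514226 \left(-4819 + 1819\right) = \left(-2514226\right) \left(-3000\right) = 7542678000$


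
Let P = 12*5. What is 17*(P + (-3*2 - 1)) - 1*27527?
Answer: -26626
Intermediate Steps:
P = 60
17*(P + (-3*2 - 1)) - 1*27527 = 17*(60 + (-3*2 - 1)) - 1*27527 = 17*(60 + (-6 - 1)) - 27527 = 17*(60 - 7) - 27527 = 17*53 - 27527 = 901 - 27527 = -26626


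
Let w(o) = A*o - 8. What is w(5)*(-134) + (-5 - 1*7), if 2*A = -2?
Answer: 1730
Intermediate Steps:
A = -1 (A = (½)*(-2) = -1)
w(o) = -8 - o (w(o) = -o - 8 = -8 - o)
w(5)*(-134) + (-5 - 1*7) = (-8 - 1*5)*(-134) + (-5 - 1*7) = (-8 - 5)*(-134) + (-5 - 7) = -13*(-134) - 12 = 1742 - 12 = 1730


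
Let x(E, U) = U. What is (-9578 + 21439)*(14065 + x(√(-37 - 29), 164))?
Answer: 168770169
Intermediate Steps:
(-9578 + 21439)*(14065 + x(√(-37 - 29), 164)) = (-9578 + 21439)*(14065 + 164) = 11861*14229 = 168770169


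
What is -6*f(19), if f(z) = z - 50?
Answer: 186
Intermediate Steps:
f(z) = -50 + z
-6*f(19) = -6*(-50 + 19) = -6*(-31) = 186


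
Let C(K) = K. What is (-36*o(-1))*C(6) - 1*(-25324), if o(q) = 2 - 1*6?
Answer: 26188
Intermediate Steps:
o(q) = -4 (o(q) = 2 - 6 = -4)
(-36*o(-1))*C(6) - 1*(-25324) = -36*(-4)*6 - 1*(-25324) = 144*6 + 25324 = 864 + 25324 = 26188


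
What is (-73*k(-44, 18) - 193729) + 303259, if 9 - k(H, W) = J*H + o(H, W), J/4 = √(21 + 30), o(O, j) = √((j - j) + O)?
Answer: 108873 - 12848*√51 + 146*I*√11 ≈ 17120.0 + 484.23*I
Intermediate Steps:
o(O, j) = √O (o(O, j) = √(0 + O) = √O)
J = 4*√51 (J = 4*√(21 + 30) = 4*√51 ≈ 28.566)
k(H, W) = 9 - √H - 4*H*√51 (k(H, W) = 9 - ((4*√51)*H + √H) = 9 - (4*H*√51 + √H) = 9 - (√H + 4*H*√51) = 9 + (-√H - 4*H*√51) = 9 - √H - 4*H*√51)
(-73*k(-44, 18) - 193729) + 303259 = (-73*(9 - √(-44) - 4*(-44)*√51) - 193729) + 303259 = (-73*(9 - 2*I*√11 + 176*√51) - 193729) + 303259 = (-73*(9 + 176*√51 - 2*I*√11) - 193729) + 303259 = ((-657 - 12848*√51 + 146*I*√11) - 193729) + 303259 = (-194386 - 12848*√51 + 146*I*√11) + 303259 = 108873 - 12848*√51 + 146*I*√11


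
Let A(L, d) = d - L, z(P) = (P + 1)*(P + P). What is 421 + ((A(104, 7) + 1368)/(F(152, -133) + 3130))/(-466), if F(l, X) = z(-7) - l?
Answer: 600720261/1426892 ≈ 421.00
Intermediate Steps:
z(P) = 2*P*(1 + P) (z(P) = (1 + P)*(2*P) = 2*P*(1 + P))
F(l, X) = 84 - l (F(l, X) = 2*(-7)*(1 - 7) - l = 2*(-7)*(-6) - l = 84 - l)
421 + ((A(104, 7) + 1368)/(F(152, -133) + 3130))/(-466) = 421 + (((7 - 1*104) + 1368)/((84 - 1*152) + 3130))/(-466) = 421 + (((7 - 104) + 1368)/((84 - 152) + 3130))*(-1/466) = 421 + ((-97 + 1368)/(-68 + 3130))*(-1/466) = 421 + (1271/3062)*(-1/466) = 421 - 1271/1426892 = 600720261/1426892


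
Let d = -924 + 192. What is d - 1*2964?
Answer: -3696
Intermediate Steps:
d = -732
d - 1*2964 = -732 - 1*2964 = -732 - 2964 = -3696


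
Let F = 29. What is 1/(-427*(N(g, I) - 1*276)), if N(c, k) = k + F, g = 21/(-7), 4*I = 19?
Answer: 4/413763 ≈ 9.6674e-6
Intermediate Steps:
I = 19/4 (I = (¼)*19 = 19/4 ≈ 4.7500)
g = -3 (g = 21*(-⅐) = -3)
N(c, k) = 29 + k (N(c, k) = k + 29 = 29 + k)
1/(-427*(N(g, I) - 1*276)) = 1/(-427*((29 + 19/4) - 1*276)) = 1/(-427*(135/4 - 276)) = 1/(-427*(-969/4)) = 1/(413763/4) = 4/413763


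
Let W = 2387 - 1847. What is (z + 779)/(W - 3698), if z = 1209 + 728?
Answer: -1358/1579 ≈ -0.86004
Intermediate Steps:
W = 540
z = 1937
(z + 779)/(W - 3698) = (1937 + 779)/(540 - 3698) = 2716/(-3158) = 2716*(-1/3158) = -1358/1579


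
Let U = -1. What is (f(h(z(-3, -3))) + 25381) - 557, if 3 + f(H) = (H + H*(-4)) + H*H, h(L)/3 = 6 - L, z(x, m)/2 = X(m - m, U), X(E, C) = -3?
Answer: 26009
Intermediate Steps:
z(x, m) = -6 (z(x, m) = 2*(-3) = -6)
h(L) = 18 - 3*L (h(L) = 3*(6 - L) = 18 - 3*L)
f(H) = -3 + H² - 3*H (f(H) = -3 + ((H + H*(-4)) + H*H) = -3 + ((H - 4*H) + H²) = -3 + (-3*H + H²) = -3 + (H² - 3*H) = -3 + H² - 3*H)
(f(h(z(-3, -3))) + 25381) - 557 = ((-3 + (18 - 3*(-6))² - 3*(18 - 3*(-6))) + 25381) - 557 = ((-3 + (18 + 18)² - 3*(18 + 18)) + 25381) - 557 = ((-3 + 36² - 3*36) + 25381) - 557 = ((-3 + 1296 - 108) + 25381) - 557 = (1185 + 25381) - 557 = 26566 - 557 = 26009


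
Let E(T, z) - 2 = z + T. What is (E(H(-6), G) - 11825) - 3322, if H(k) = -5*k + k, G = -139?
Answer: -15260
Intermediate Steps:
H(k) = -4*k
E(T, z) = 2 + T + z (E(T, z) = 2 + (z + T) = 2 + (T + z) = 2 + T + z)
(E(H(-6), G) - 11825) - 3322 = ((2 - 4*(-6) - 139) - 11825) - 3322 = ((2 + 24 - 139) - 11825) - 3322 = (-113 - 11825) - 3322 = -11938 - 3322 = -15260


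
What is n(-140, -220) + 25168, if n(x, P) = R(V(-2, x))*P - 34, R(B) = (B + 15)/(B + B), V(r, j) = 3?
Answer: 24474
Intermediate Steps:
R(B) = (15 + B)/(2*B) (R(B) = (15 + B)/((2*B)) = (15 + B)*(1/(2*B)) = (15 + B)/(2*B))
n(x, P) = -34 + 3*P (n(x, P) = ((1/2)*(15 + 3)/3)*P - 34 = ((1/2)*(1/3)*18)*P - 34 = 3*P - 34 = -34 + 3*P)
n(-140, -220) + 25168 = (-34 + 3*(-220)) + 25168 = (-34 - 660) + 25168 = -694 + 25168 = 24474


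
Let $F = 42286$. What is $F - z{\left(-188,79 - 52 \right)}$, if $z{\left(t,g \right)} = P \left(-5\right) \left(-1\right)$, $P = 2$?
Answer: $42276$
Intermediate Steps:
$z{\left(t,g \right)} = 10$ ($z{\left(t,g \right)} = 2 \left(-5\right) \left(-1\right) = \left(-10\right) \left(-1\right) = 10$)
$F - z{\left(-188,79 - 52 \right)} = 42286 - 10 = 42276$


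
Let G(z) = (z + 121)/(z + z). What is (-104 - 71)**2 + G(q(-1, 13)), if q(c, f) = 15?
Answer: 459443/15 ≈ 30630.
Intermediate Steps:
G(z) = (121 + z)/(2*z) (G(z) = (121 + z)/((2*z)) = (121 + z)*(1/(2*z)) = (121 + z)/(2*z))
(-104 - 71)**2 + G(q(-1, 13)) = (-104 - 71)**2 + (1/2)*(121 + 15)/15 = (-175)**2 + (1/2)*(1/15)*136 = 30625 + 68/15 = 459443/15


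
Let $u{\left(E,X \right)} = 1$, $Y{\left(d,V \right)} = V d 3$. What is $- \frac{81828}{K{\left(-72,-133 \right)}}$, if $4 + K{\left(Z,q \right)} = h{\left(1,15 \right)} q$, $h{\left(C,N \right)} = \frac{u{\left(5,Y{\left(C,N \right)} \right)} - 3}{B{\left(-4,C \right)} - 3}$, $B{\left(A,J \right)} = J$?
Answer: $\frac{81828}{137} \approx 597.29$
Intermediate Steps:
$Y{\left(d,V \right)} = 3 V d$
$h{\left(C,N \right)} = - \frac{2}{-3 + C}$ ($h{\left(C,N \right)} = \frac{1 - 3}{C - 3} = - \frac{2}{-3 + C}$)
$K{\left(Z,q \right)} = -4 + q$ ($K{\left(Z,q \right)} = -4 + - \frac{2}{-3 + 1} q = -4 + - \frac{2}{-2} q = -4 + \left(-2\right) \left(- \frac{1}{2}\right) q = -4 + 1 q = -4 + q$)
$- \frac{81828}{K{\left(-72,-133 \right)}} = - \frac{81828}{-4 - 133} = - \frac{81828}{-137} = \left(-81828\right) \left(- \frac{1}{137}\right) = \frac{81828}{137}$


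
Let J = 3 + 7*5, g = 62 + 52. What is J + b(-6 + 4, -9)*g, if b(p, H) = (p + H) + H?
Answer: -2242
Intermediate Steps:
g = 114
b(p, H) = p + 2*H (b(p, H) = (H + p) + H = p + 2*H)
J = 38 (J = 3 + 35 = 38)
J + b(-6 + 4, -9)*g = 38 + ((-6 + 4) + 2*(-9))*114 = 38 + (-2 - 18)*114 = 38 - 20*114 = 38 - 2280 = -2242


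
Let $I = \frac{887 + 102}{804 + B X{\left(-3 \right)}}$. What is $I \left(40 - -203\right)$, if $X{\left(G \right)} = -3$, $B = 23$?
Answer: $\frac{80109}{245} \approx 326.98$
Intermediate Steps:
$I = \frac{989}{735}$ ($I = \frac{887 + 102}{804 + 23 \left(-3\right)} = \frac{989}{804 - 69} = \frac{989}{735} \approx 1.3456$)
$I \left(40 - -203\right) = \frac{989 \left(40 - -203\right)}{735} = \frac{989 \left(40 + 203\right)}{735} = \frac{989}{735} \cdot 243 = \frac{80109}{245}$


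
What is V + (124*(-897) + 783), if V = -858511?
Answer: -968956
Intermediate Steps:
V + (124*(-897) + 783) = -858511 + (124*(-897) + 783) = -858511 + (-111228 + 783) = -858511 - 110445 = -968956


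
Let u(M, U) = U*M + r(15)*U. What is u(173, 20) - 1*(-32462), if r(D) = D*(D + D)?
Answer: 44922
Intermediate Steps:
r(D) = 2*D**2 (r(D) = D*(2*D) = 2*D**2)
u(M, U) = 450*U + M*U (u(M, U) = U*M + (2*15**2)*U = M*U + (2*225)*U = M*U + 450*U = 450*U + M*U)
u(173, 20) - 1*(-32462) = 20*(450 + 173) - 1*(-32462) = 20*623 + 32462 = 12460 + 32462 = 44922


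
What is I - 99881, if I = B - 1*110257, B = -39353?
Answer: -249491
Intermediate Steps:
I = -149610 (I = -39353 - 1*110257 = -39353 - 110257 = -149610)
I - 99881 = -149610 - 99881 = -249491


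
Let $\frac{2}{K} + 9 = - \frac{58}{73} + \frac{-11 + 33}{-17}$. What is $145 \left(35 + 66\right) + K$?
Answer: $\frac{201527363}{13761} \approx 14645.0$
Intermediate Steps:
$K = - \frac{2482}{13761}$ ($K = \frac{2}{-9 + \left(- \frac{58}{73} + \frac{-11 + 33}{-17}\right)} = \frac{2}{-9 + \left(\left(-58\right) \frac{1}{73} + 22 \left(- \frac{1}{17}\right)\right)} = \frac{2}{-9 - \frac{2592}{1241}} = \frac{2}{- \frac{13761}{1241}} = 2 \left(- \frac{1241}{13761}\right) = - \frac{2482}{13761} \approx -0.18036$)
$145 \left(35 + 66\right) + K = 145 \left(35 + 66\right) - \frac{2482}{13761} = 145 \cdot 101 - \frac{2482}{13761} = 14645 - \frac{2482}{13761} = \frac{201527363}{13761}$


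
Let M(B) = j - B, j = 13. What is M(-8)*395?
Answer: 8295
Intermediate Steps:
M(B) = 13 - B
M(-8)*395 = (13 - 1*(-8))*395 = (13 + 8)*395 = 21*395 = 8295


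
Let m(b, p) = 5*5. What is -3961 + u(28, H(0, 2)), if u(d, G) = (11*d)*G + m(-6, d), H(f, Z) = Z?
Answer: -3320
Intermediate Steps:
m(b, p) = 25
u(d, G) = 25 + 11*G*d (u(d, G) = (11*d)*G + 25 = 11*G*d + 25 = 25 + 11*G*d)
-3961 + u(28, H(0, 2)) = -3961 + (25 + 11*2*28) = -3961 + (25 + 616) = -3961 + 641 = -3320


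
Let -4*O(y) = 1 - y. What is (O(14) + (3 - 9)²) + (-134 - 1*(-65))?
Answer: -119/4 ≈ -29.750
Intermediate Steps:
O(y) = -¼ + y/4 (O(y) = -(1 - y)/4 = -¼ + y/4)
(O(14) + (3 - 9)²) + (-134 - 1*(-65)) = ((-¼ + (¼)*14) + (3 - 9)²) + (-134 - 1*(-65)) = ((-¼ + 7/2) + (-6)²) + (-134 + 65) = (13/4 + 36) - 69 = 157/4 - 69 = -119/4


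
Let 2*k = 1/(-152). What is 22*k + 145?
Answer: 22029/152 ≈ 144.93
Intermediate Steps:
k = -1/304 (k = (1/2)/(-152) = (1/2)*(-1/152) = -1/304 ≈ -0.0032895)
22*k + 145 = 22*(-1/304) + 145 = -11/152 + 145 = 22029/152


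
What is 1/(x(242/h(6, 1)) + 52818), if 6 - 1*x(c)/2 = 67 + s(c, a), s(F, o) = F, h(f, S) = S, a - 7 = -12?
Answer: 1/52212 ≈ 1.9153e-5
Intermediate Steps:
a = -5 (a = 7 - 12 = -5)
x(c) = -122 - 2*c (x(c) = 12 - 2*(67 + c) = 12 + (-134 - 2*c) = -122 - 2*c)
1/(x(242/h(6, 1)) + 52818) = 1/((-122 - 484/1) + 52818) = 1/((-122 - 484) + 52818) = 1/(-606 + 52818) = 1/52212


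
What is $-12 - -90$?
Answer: $78$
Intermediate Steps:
$-12 - -90 = -12 + 90 = 78$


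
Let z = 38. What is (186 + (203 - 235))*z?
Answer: 5852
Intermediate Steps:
(186 + (203 - 235))*z = (186 + (203 - 235))*38 = (186 - 32)*38 = 154*38 = 5852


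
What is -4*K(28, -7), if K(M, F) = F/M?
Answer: 1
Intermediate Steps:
-4*K(28, -7) = -(-28)/28 = -4*(-1/4) = 1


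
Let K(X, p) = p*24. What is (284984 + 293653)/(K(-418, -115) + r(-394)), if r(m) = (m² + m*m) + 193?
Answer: 192879/102635 ≈ 1.8793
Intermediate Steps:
K(X, p) = 24*p
r(m) = 193 + 2*m² (r(m) = (m² + m²) + 193 = 2*m² + 193 = 193 + 2*m²)
(284984 + 293653)/(K(-418, -115) + r(-394)) = (284984 + 293653)/(24*(-115) + (193 + 2*(-394)²)) = 578637/(-2760 + (193 + 2*155236)) = 578637/(-2760 + (193 + 310472)) = 578637/(-2760 + 310665) = 578637/307905 = 578637*(1/307905) = 192879/102635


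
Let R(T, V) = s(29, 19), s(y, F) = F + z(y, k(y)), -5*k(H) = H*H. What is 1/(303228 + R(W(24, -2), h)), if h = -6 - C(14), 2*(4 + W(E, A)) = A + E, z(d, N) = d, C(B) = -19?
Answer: 1/303276 ≈ 3.2973e-6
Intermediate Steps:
k(H) = -H²/5 (k(H) = -H*H/5 = -H²/5)
W(E, A) = -4 + A/2 + E/2 (W(E, A) = -4 + (A + E)/2 = -4 + (A/2 + E/2) = -4 + A/2 + E/2)
s(y, F) = F + y
h = 13 (h = -6 - 1*(-19) = -6 + 19 = 13)
R(T, V) = 48 (R(T, V) = 19 + 29 = 48)
1/(303228 + R(W(24, -2), h)) = 1/(303228 + 48) = 1/303276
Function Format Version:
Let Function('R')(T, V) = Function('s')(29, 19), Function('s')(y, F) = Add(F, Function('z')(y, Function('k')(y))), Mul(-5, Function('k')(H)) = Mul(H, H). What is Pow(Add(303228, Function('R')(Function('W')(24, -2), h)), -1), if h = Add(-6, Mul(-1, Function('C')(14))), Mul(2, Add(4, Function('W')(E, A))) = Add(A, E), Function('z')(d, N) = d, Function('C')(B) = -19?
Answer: Rational(1, 303276) ≈ 3.2973e-6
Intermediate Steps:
Function('k')(H) = Mul(Rational(-1, 5), Pow(H, 2)) (Function('k')(H) = Mul(Rational(-1, 5), Mul(H, H)) = Mul(Rational(-1, 5), Pow(H, 2)))
Function('W')(E, A) = Add(-4, Mul(Rational(1, 2), A), Mul(Rational(1, 2), E)) (Function('W')(E, A) = Add(-4, Mul(Rational(1, 2), Add(A, E))) = Add(-4, Add(Mul(Rational(1, 2), A), Mul(Rational(1, 2), E))) = Add(-4, Mul(Rational(1, 2), A), Mul(Rational(1, 2), E)))
Function('s')(y, F) = Add(F, y)
h = 13 (h = Add(-6, Mul(-1, -19)) = Add(-6, 19) = 13)
Function('R')(T, V) = 48 (Function('R')(T, V) = Add(19, 29) = 48)
Pow(Add(303228, Function('R')(Function('W')(24, -2), h)), -1) = Pow(Add(303228, 48), -1) = Pow(303276, -1) = Rational(1, 303276)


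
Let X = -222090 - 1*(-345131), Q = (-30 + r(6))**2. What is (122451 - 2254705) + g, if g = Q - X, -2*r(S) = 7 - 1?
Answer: -2254206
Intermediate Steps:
r(S) = -3 (r(S) = -(7 - 1)/2 = -1/2*6 = -3)
Q = 1089 (Q = (-30 - 3)**2 = (-33)**2 = 1089)
X = 123041 (X = -222090 + 345131 = 123041)
g = -121952 (g = 1089 - 1*123041 = 1089 - 123041 = -121952)
(122451 - 2254705) + g = (122451 - 2254705) - 121952 = -2132254 - 121952 = -2254206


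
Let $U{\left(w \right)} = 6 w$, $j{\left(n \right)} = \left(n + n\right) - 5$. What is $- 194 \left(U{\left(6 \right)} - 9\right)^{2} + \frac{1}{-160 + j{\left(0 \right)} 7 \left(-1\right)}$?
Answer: $- \frac{17678251}{125} \approx -1.4143 \cdot 10^{5}$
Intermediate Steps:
$j{\left(n \right)} = -5 + 2 n$ ($j{\left(n \right)} = 2 n - 5 = -5 + 2 n$)
$- 194 \left(U{\left(6 \right)} - 9\right)^{2} + \frac{1}{-160 + j{\left(0 \right)} 7 \left(-1\right)} = - 194 \left(6 \cdot 6 - 9\right)^{2} + \frac{1}{-160 + \left(-5 + 2 \cdot 0\right) 7 \left(-1\right)} = - 194 \left(36 - 9\right)^{2} + \frac{1}{-160 + \left(-5 + 0\right) 7 \left(-1\right)} = - 194 \cdot 27^{2} + \frac{1}{-160 + \left(-5\right) 7 \left(-1\right)} = \left(-194\right) 729 + \frac{1}{-160 - -35} = -141426 + \frac{1}{-160 + 35} = -141426 + \frac{1}{-125} = -141426 - \frac{1}{125} = - \frac{17678251}{125}$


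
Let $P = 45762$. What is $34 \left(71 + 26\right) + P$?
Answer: $49060$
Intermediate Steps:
$34 \left(71 + 26\right) + P = 34 \left(71 + 26\right) + 45762 = 34 \cdot 97 + 45762 = 3298 + 45762 = 49060$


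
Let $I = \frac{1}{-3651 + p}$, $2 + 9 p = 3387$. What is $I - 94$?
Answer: $- \frac{2770565}{29474} \approx -94.0$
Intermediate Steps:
$p = \frac{3385}{9}$ ($p = - \frac{2}{9} + \frac{1}{9} \cdot 3387 = - \frac{2}{9} + \frac{1129}{3} = \frac{3385}{9} \approx 376.11$)
$I = - \frac{9}{29474}$ ($I = \frac{1}{-3651 + \frac{3385}{9}} = \frac{1}{- \frac{29474}{9}} = - \frac{9}{29474} \approx -0.00030535$)
$I - 94 = - \frac{9}{29474} - 94 = - \frac{2770565}{29474}$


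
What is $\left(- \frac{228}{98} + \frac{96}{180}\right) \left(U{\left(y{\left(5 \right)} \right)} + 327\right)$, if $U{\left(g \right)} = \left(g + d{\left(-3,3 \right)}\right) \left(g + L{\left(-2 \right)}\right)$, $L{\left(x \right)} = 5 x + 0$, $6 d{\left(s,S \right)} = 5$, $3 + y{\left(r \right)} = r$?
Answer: $- \frac{1203334}{2205} \approx -545.73$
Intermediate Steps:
$y{\left(r \right)} = -3 + r$
$d{\left(s,S \right)} = \frac{5}{6}$ ($d{\left(s,S \right)} = \frac{1}{6} \cdot 5 = \frac{5}{6}$)
$L{\left(x \right)} = 5 x$
$U{\left(g \right)} = \left(-10 + g\right) \left(\frac{5}{6} + g\right)$ ($U{\left(g \right)} = \left(g + \frac{5}{6}\right) \left(g + 5 \left(-2\right)\right) = \left(\frac{5}{6} + g\right) \left(g - 10\right) = \left(\frac{5}{6} + g\right) \left(-10 + g\right) = \left(-10 + g\right) \left(\frac{5}{6} + g\right)$)
$\left(- \frac{228}{98} + \frac{96}{180}\right) \left(U{\left(y{\left(5 \right)} \right)} + 327\right) = \left(- \frac{228}{98} + \frac{96}{180}\right) \left(\left(- \frac{25}{3} + \left(-3 + 5\right)^{2} - \frac{55 \left(-3 + 5\right)}{6}\right) + 327\right) = \left(\left(-228\right) \frac{1}{98} + 96 \cdot \frac{1}{180}\right) \left(\left(- \frac{25}{3} + 2^{2} - \frac{55}{3}\right) + 327\right) = \left(- \frac{114}{49} + \frac{8}{15}\right) \left(\left(- \frac{25}{3} + 4 - \frac{55}{3}\right) + 327\right) = - \frac{1318 \left(- \frac{68}{3} + 327\right)}{735} = \left(- \frac{1318}{735}\right) \frac{913}{3} = - \frac{1203334}{2205}$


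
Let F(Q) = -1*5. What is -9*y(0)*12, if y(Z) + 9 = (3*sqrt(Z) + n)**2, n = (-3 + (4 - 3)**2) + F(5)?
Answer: -4320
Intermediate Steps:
F(Q) = -5
n = -7 (n = (-3 + (4 - 3)**2) - 5 = (-3 + 1**2) - 5 = (-3 + 1) - 5 = -2 - 5 = -7)
y(Z) = -9 + (-7 + 3*sqrt(Z))**2 (y(Z) = -9 + (3*sqrt(Z) - 7)**2 = -9 + (-7 + 3*sqrt(Z))**2)
-9*y(0)*12 = -9*(-9 + (-7 + 3*sqrt(0))**2)*12 = -9*(-9 + (-7 + 3*0)**2)*12 = -9*(-9 + (-7 + 0)**2)*12 = -9*(-9 + (-7)**2)*12 = -9*(-9 + 49)*12 = -9*40*12 = -360*12 = -4320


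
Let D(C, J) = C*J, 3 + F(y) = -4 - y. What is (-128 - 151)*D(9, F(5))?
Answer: 30132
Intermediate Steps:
F(y) = -7 - y (F(y) = -3 + (-4 - y) = -7 - y)
(-128 - 151)*D(9, F(5)) = (-128 - 151)*(9*(-7 - 1*5)) = -2511*(-7 - 5) = -2511*(-12) = -279*(-108) = 30132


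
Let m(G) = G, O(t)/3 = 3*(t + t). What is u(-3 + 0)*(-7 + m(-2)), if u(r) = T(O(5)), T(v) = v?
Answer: -810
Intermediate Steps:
O(t) = 18*t (O(t) = 3*(3*(t + t)) = 3*(3*(2*t)) = 3*(6*t) = 18*t)
u(r) = 90 (u(r) = 18*5 = 90)
u(-3 + 0)*(-7 + m(-2)) = 90*(-7 - 2) = 90*(-9) = -810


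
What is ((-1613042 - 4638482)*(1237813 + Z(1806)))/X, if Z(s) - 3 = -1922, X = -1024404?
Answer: 1931555250614/256101 ≈ 7.5422e+6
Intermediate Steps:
Z(s) = -1919 (Z(s) = 3 - 1922 = -1919)
((-1613042 - 4638482)*(1237813 + Z(1806)))/X = ((-1613042 - 4638482)*(1237813 - 1919))/(-1024404) = -6251524*1235894*(-1/1024404) = -7726221002456*(-1/1024404) = 1931555250614/256101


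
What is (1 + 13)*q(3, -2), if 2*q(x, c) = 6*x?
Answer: 126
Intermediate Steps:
q(x, c) = 3*x (q(x, c) = (6*x)/2 = 3*x)
(1 + 13)*q(3, -2) = (1 + 13)*(3*3) = 14*9 = 126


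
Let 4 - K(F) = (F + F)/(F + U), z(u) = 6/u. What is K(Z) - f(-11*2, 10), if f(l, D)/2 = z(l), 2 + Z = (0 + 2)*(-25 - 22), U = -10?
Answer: 1594/583 ≈ 2.7341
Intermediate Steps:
Z = -96 (Z = -2 + (0 + 2)*(-25 - 22) = -2 + 2*(-47) = -2 - 94 = -96)
K(F) = 4 - 2*F/(-10 + F) (K(F) = 4 - (F + F)/(F - 10) = 4 - 2*F/(-10 + F))
f(l, D) = 12/l (f(l, D) = 2*(6/l) = 12/l)
K(Z) - f(-11*2, 10) = 2*(-20 - 96)/(-10 - 96) - 12/((-11*2)) = 2*(-116)/(-106) - 12/(-22) = 2*(-1/106)*(-116) - 12*(-1)/22 = 116/53 - 1*(-6/11) = 116/53 + 6/11 = 1594/583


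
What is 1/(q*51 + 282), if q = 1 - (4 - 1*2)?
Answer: 1/231 ≈ 0.0043290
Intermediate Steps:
q = -1 (q = 1 - (4 - 2) = 1 - 1*2 = 1 - 2 = -1)
1/(q*51 + 282) = 1/(-1*51 + 282) = 1/(-51 + 282) = 1/231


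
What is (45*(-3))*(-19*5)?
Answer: 12825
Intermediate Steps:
(45*(-3))*(-19*5) = -135*(-95) = 12825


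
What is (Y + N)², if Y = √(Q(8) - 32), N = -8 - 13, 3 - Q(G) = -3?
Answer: (21 - I*√26)² ≈ 415.0 - 214.16*I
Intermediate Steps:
Q(G) = 6 (Q(G) = 3 - 1*(-3) = 3 + 3 = 6)
N = -21
Y = I*√26 (Y = √(6 - 32) = √(-26) = I*√26 ≈ 5.099*I)
(Y + N)² = (I*√26 - 21)² = (-21 + I*√26)²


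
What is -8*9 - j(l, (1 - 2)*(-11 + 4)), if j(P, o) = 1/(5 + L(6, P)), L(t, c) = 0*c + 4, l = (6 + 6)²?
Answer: -649/9 ≈ -72.111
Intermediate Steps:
l = 144 (l = 12² = 144)
L(t, c) = 4 (L(t, c) = 0 + 4 = 4)
j(P, o) = ⅑ (j(P, o) = 1/(5 + 4) = 1/9 = ⅑)
-8*9 - j(l, (1 - 2)*(-11 + 4)) = -8*9 - 1*⅑ = -72 - ⅑ = -649/9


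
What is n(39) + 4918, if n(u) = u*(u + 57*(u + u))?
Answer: 179833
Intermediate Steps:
n(u) = 115*u² (n(u) = u*(u + 57*(2*u)) = u*(u + 114*u) = u*(115*u) = 115*u²)
n(39) + 4918 = 115*39² + 4918 = 115*1521 + 4918 = 174915 + 4918 = 179833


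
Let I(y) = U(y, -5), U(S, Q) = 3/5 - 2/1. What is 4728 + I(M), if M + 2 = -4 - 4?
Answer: 23633/5 ≈ 4726.6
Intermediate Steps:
M = -10 (M = -2 + (-4 - 4) = -2 - 8 = -10)
U(S, Q) = -7/5 (U(S, Q) = 3*(⅕) - 2*1 = ⅗ - 2 = -7/5)
I(y) = -7/5
4728 + I(M) = 4728 - 7/5 = 23633/5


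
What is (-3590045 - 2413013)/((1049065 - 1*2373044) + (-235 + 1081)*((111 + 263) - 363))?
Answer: 6003058/1314673 ≈ 4.5662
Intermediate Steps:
(-3590045 - 2413013)/((1049065 - 1*2373044) + (-235 + 1081)*((111 + 263) - 363)) = -6003058/((1049065 - 2373044) + 846*(374 - 363)) = -6003058/(-1323979 + 846*11) = -6003058/(-1323979 + 9306) = -6003058/(-1314673) = -6003058*(-1/1314673) = 6003058/1314673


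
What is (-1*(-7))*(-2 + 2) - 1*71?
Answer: -71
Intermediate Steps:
(-1*(-7))*(-2 + 2) - 1*71 = 7*0 - 71 = 0 - 71 = -71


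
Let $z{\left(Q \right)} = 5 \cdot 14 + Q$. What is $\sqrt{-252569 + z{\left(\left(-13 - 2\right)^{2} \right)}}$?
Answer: $i \sqrt{252274} \approx 502.27 i$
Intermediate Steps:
$z{\left(Q \right)} = 70 + Q$
$\sqrt{-252569 + z{\left(\left(-13 - 2\right)^{2} \right)}} = \sqrt{-252569 + \left(70 + \left(-13 - 2\right)^{2}\right)} = \sqrt{-252569 + \left(70 + \left(-15\right)^{2}\right)} = \sqrt{-252569 + \left(70 + 225\right)} = \sqrt{-252569 + 295} = \sqrt{-252274} = i \sqrt{252274}$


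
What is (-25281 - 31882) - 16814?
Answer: -73977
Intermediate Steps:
(-25281 - 31882) - 16814 = -57163 - 16814 = -73977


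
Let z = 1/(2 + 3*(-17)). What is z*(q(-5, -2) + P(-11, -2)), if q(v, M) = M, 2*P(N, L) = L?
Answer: 3/49 ≈ 0.061224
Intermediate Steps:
P(N, L) = L/2
z = -1/49 (z = 1/(2 - 51) = 1/(-49) = -1/49 ≈ -0.020408)
z*(q(-5, -2) + P(-11, -2)) = -(-2 + (½)*(-2))/49 = -(-2 - 1)/49 = -1/49*(-3) = 3/49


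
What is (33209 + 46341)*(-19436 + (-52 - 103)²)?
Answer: 365054950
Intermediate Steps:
(33209 + 46341)*(-19436 + (-52 - 103)²) = 79550*(-19436 + (-155)²) = 79550*(-19436 + 24025) = 79550*4589 = 365054950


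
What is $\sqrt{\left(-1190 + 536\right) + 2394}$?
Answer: $2 \sqrt{435} \approx 41.713$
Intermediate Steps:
$\sqrt{\left(-1190 + 536\right) + 2394} = \sqrt{-654 + 2394} = \sqrt{1740} = 2 \sqrt{435}$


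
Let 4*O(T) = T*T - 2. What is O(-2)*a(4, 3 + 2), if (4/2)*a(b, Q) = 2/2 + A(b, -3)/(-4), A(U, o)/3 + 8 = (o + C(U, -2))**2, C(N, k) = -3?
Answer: -5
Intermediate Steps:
O(T) = -1/2 + T**2/4 (O(T) = (T*T - 2)/4 = (T**2 - 2)/4 = (-2 + T**2)/4 = -1/2 + T**2/4)
A(U, o) = -24 + 3*(-3 + o)**2 (A(U, o) = -24 + 3*(o - 3)**2 = -24 + 3*(-3 + o)**2)
a(b, Q) = -10 (a(b, Q) = (2/2 + (-24 + 3*(-3 - 3)**2)/(-4))/2 = (2*(1/2) + (-24 + 3*(-6)**2)*(-1/4))/2 = (1 + (-24 + 3*36)*(-1/4))/2 = (1 + (-24 + 108)*(-1/4))/2 = (1 + 84*(-1/4))/2 = (1 - 21)/2 = (1/2)*(-20) = -10)
O(-2)*a(4, 3 + 2) = (-1/2 + (1/4)*(-2)**2)*(-10) = (-1/2 + (1/4)*4)*(-10) = (-1/2 + 1)*(-10) = (1/2)*(-10) = -5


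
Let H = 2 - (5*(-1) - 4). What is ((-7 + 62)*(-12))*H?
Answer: -7260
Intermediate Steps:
H = 11 (H = 2 - (-5 - 4) = 2 - 1*(-9) = 2 + 9 = 11)
((-7 + 62)*(-12))*H = ((-7 + 62)*(-12))*11 = (55*(-12))*11 = -660*11 = -7260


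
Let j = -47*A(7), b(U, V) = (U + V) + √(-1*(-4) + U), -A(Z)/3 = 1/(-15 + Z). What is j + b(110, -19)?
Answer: 587/8 + √114 ≈ 84.052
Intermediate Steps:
A(Z) = -3/(-15 + Z)
b(U, V) = U + V + √(4 + U) (b(U, V) = (U + V) + √(4 + U) = U + V + √(4 + U))
j = -141/8 (j = -(-141)/(-15 + 7) = -(-141)/(-8) = -(-141)*(-1)/8 = -47*3/8 = -141/8 ≈ -17.625)
j + b(110, -19) = -141/8 + (110 - 19 + √(4 + 110)) = -141/8 + (110 - 19 + √114) = -141/8 + (91 + √114) = 587/8 + √114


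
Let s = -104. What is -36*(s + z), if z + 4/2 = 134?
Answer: -1008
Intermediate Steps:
z = 132 (z = -2 + 134 = 132)
-36*(s + z) = -36*(-104 + 132) = -36*28 = -1008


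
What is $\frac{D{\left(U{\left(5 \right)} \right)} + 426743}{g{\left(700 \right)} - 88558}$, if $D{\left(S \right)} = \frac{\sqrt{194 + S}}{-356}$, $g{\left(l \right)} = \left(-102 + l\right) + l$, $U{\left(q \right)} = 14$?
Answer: $- \frac{426743}{87260} + \frac{\sqrt{13}}{7766140} \approx -4.8905$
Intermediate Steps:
$g{\left(l \right)} = -102 + 2 l$
$D{\left(S \right)} = - \frac{\sqrt{194 + S}}{356}$ ($D{\left(S \right)} = \sqrt{194 + S} \left(- \frac{1}{356}\right) = - \frac{\sqrt{194 + S}}{356}$)
$\frac{D{\left(U{\left(5 \right)} \right)} + 426743}{g{\left(700 \right)} - 88558} = \frac{- \frac{\sqrt{194 + 14}}{356} + 426743}{\left(-102 + 2 \cdot 700\right) - 88558} = \frac{- \frac{\sqrt{208}}{356} + 426743}{\left(-102 + 1400\right) - 88558} = \frac{- \frac{4 \sqrt{13}}{356} + 426743}{1298 - 88558} = \frac{- \frac{\sqrt{13}}{89} + 426743}{-87260} = \left(426743 - \frac{\sqrt{13}}{89}\right) \left(- \frac{1}{87260}\right) = - \frac{426743}{87260} + \frac{\sqrt{13}}{7766140}$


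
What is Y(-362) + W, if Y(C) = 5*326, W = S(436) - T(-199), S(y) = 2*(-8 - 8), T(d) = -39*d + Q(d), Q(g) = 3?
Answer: -6166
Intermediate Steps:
T(d) = 3 - 39*d (T(d) = -39*d + 3 = 3 - 39*d)
S(y) = -32 (S(y) = 2*(-16) = -32)
W = -7796 (W = -32 - (3 - 39*(-199)) = -32 - (3 + 7761) = -32 - 1*7764 = -32 - 7764 = -7796)
Y(C) = 1630
Y(-362) + W = 1630 - 7796 = -6166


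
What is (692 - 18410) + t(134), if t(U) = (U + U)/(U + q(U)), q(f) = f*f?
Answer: -2391928/135 ≈ -17718.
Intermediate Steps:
q(f) = f**2
t(U) = 2*U/(U + U**2) (t(U) = (U + U)/(U + U**2) = (2*U)/(U + U**2) = 2*U/(U + U**2))
(692 - 18410) + t(134) = (692 - 18410) + 2/(1 + 134) = -17718 + 2/135 = -2391928/135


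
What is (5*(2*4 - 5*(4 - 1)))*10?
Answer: -350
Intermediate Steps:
(5*(2*4 - 5*(4 - 1)))*10 = (5*(8 - 5*3))*10 = (5*(8 - 15))*10 = (5*(-7))*10 = -35*10 = -350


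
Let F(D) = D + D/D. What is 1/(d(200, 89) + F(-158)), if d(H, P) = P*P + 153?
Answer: 1/7917 ≈ 0.00012631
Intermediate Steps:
F(D) = 1 + D (F(D) = D + 1 = 1 + D)
d(H, P) = 153 + P² (d(H, P) = P² + 153 = 153 + P²)
1/(d(200, 89) + F(-158)) = 1/((153 + 89²) + (1 - 158)) = 1/((153 + 7921) - 157) = 1/(8074 - 157) = 1/7917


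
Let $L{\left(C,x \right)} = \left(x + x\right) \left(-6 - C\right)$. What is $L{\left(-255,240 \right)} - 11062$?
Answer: $108458$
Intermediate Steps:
$L{\left(C,x \right)} = 2 x \left(-6 - C\right)$
$L{\left(-255,240 \right)} - 11062 = \left(-2\right) 240 \left(6 - 255\right) - 11062 = \left(-2\right) 240 \left(-249\right) - 11062 = 119520 - 11062 = 108458$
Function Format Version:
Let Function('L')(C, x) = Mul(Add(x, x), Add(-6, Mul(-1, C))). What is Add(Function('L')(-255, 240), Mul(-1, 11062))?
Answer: 108458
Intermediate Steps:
Function('L')(C, x) = Mul(2, x, Add(-6, Mul(-1, C))) (Function('L')(C, x) = Mul(Mul(2, x), Add(-6, Mul(-1, C))) = Mul(2, x, Add(-6, Mul(-1, C))))
Add(Function('L')(-255, 240), Mul(-1, 11062)) = Add(Mul(-2, 240, Add(6, -255)), Mul(-1, 11062)) = Add(Mul(-2, 240, -249), -11062) = Add(119520, -11062) = 108458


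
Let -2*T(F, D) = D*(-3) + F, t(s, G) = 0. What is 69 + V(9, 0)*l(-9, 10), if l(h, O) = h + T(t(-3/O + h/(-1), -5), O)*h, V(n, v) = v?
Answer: 69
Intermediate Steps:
T(F, D) = -F/2 + 3*D/2 (T(F, D) = -(D*(-3) + F)/2 = -(-3*D + F)/2 = -(F - 3*D)/2 = -F/2 + 3*D/2)
l(h, O) = h + 3*O*h/2 (l(h, O) = h + (-½*0 + 3*O/2)*h = h + (0 + 3*O/2)*h = h + (3*O/2)*h = h + 3*O*h/2)
69 + V(9, 0)*l(-9, 10) = 69 + 0*((½)*(-9)*(2 + 3*10)) = 69 + 0*((½)*(-9)*(2 + 30)) = 69 + 0*((½)*(-9)*32) = 69 + 0*(-144) = 69 + 0 = 69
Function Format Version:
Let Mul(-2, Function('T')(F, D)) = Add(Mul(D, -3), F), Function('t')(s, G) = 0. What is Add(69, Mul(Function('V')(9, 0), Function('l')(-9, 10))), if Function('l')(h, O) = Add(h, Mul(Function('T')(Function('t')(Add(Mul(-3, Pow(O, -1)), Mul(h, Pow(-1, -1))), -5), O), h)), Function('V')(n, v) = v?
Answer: 69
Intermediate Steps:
Function('T')(F, D) = Add(Mul(Rational(-1, 2), F), Mul(Rational(3, 2), D)) (Function('T')(F, D) = Mul(Rational(-1, 2), Add(Mul(D, -3), F)) = Mul(Rational(-1, 2), Add(Mul(-3, D), F)) = Mul(Rational(-1, 2), Add(F, Mul(-3, D))) = Add(Mul(Rational(-1, 2), F), Mul(Rational(3, 2), D)))
Function('l')(h, O) = Add(h, Mul(Rational(3, 2), O, h)) (Function('l')(h, O) = Add(h, Mul(Add(Mul(Rational(-1, 2), 0), Mul(Rational(3, 2), O)), h)) = Add(h, Mul(Add(0, Mul(Rational(3, 2), O)), h)) = Add(h, Mul(Mul(Rational(3, 2), O), h)) = Add(h, Mul(Rational(3, 2), O, h)))
Add(69, Mul(Function('V')(9, 0), Function('l')(-9, 10))) = Add(69, Mul(0, Mul(Rational(1, 2), -9, Add(2, Mul(3, 10))))) = Add(69, Mul(0, Mul(Rational(1, 2), -9, Add(2, 30)))) = Add(69, Mul(0, Mul(Rational(1, 2), -9, 32))) = Add(69, Mul(0, -144)) = Add(69, 0) = 69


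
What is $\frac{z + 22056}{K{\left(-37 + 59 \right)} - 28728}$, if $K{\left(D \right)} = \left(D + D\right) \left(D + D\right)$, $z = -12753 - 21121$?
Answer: $\frac{5909}{13396} \approx 0.4411$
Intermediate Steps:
$z = -33874$
$K{\left(D \right)} = 4 D^{2}$ ($K{\left(D \right)} = 2 D 2 D = 4 D^{2}$)
$\frac{z + 22056}{K{\left(-37 + 59 \right)} - 28728} = \frac{-33874 + 22056}{4 \left(-37 + 59\right)^{2} - 28728} = - \frac{11818}{4 \cdot 22^{2} - 28728} = - \frac{11818}{4 \cdot 484 - 28728} = - \frac{11818}{1936 - 28728} = - \frac{11818}{-26792} = \left(-11818\right) \left(- \frac{1}{26792}\right) = \frac{5909}{13396}$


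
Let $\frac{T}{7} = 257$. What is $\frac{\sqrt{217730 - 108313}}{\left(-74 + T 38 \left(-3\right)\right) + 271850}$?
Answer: $\frac{7 \sqrt{2233}}{66690} \approx 0.00496$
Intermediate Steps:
$T = 1799$ ($T = 7 \cdot 257 = 1799$)
$\frac{\sqrt{217730 - 108313}}{\left(-74 + T 38 \left(-3\right)\right) + 271850} = \frac{\sqrt{217730 - 108313}}{\left(-74 + 1799 \cdot 38 \left(-3\right)\right) + 271850} = \frac{\sqrt{109417}}{\left(-74 + 1799 \left(-114\right)\right) + 271850} = \frac{7 \sqrt{2233}}{\left(-74 - 205086\right) + 271850} = \frac{7 \sqrt{2233}}{-205160 + 271850} = \frac{7 \sqrt{2233}}{66690}$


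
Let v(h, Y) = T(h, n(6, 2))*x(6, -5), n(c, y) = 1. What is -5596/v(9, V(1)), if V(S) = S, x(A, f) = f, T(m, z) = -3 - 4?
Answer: -5596/35 ≈ -159.89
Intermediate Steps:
T(m, z) = -7
v(h, Y) = 35 (v(h, Y) = -7*(-5) = 35)
-5596/v(9, V(1)) = -5596/35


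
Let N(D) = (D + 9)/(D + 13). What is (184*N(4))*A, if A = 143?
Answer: 342056/17 ≈ 20121.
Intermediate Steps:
N(D) = (9 + D)/(13 + D)
(184*N(4))*A = (184*((9 + 4)/(13 + 4)))*143 = (184*(13/17))*143 = (2392/17)*143 = 342056/17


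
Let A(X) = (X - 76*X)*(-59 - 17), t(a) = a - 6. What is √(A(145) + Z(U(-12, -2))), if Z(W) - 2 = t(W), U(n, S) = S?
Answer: √826494 ≈ 909.12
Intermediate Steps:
t(a) = -6 + a
Z(W) = -4 + W (Z(W) = 2 + (-6 + W) = -4 + W)
A(X) = 5700*X (A(X) = -75*X*(-76) = 5700*X)
√(A(145) + Z(U(-12, -2))) = √(5700*145 + (-4 - 2)) = √(826500 - 6) = √826494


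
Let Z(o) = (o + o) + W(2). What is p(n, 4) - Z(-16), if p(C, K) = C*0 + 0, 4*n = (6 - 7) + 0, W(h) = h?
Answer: 30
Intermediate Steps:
n = -¼ (n = ((6 - 7) + 0)/4 = (-1 + 0)/4 = (¼)*(-1) = -¼ ≈ -0.25000)
Z(o) = 2 + 2*o (Z(o) = (o + o) + 2 = 2*o + 2 = 2 + 2*o)
p(C, K) = 0 (p(C, K) = 0 + 0 = 0)
p(n, 4) - Z(-16) = 0 - (2 + 2*(-16)) = 0 - (2 - 32) = 0 - 1*(-30) = 0 + 30 = 30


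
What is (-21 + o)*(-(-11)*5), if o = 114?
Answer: 5115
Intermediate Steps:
(-21 + o)*(-(-11)*5) = (-21 + 114)*(-(-11)*5) = 93*(-1*(-55)) = 93*55 = 5115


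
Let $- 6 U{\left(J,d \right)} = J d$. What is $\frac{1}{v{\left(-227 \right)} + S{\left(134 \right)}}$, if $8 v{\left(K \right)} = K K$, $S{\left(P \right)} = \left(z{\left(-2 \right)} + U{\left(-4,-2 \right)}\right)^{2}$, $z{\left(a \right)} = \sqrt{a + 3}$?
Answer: $\frac{72}{463769} \approx 0.00015525$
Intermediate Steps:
$z{\left(a \right)} = \sqrt{3 + a}$
$U{\left(J,d \right)} = - \frac{J d}{6}$
$S{\left(P \right)} = \frac{1}{9}$ ($S{\left(P \right)} = \left(\sqrt{3 - 2} - \left(- \frac{2}{3}\right) \left(-2\right)\right)^{2} = \left(\sqrt{1} - \frac{4}{3}\right)^{2} = \left(1 - \frac{4}{3}\right)^{2} = \left(- \frac{1}{3}\right)^{2} = \frac{1}{9}$)
$v{\left(K \right)} = \frac{K^{2}}{8}$ ($v{\left(K \right)} = \frac{K K}{8} = \frac{K^{2}}{8}$)
$\frac{1}{v{\left(-227 \right)} + S{\left(134 \right)}} = \frac{1}{\frac{\left(-227\right)^{2}}{8} + \frac{1}{9}} = \frac{1}{\frac{1}{8} \cdot 51529 + \frac{1}{9}} = \frac{1}{\frac{51529}{8} + \frac{1}{9}} = \frac{1}{\frac{463769}{72}} = \frac{72}{463769}$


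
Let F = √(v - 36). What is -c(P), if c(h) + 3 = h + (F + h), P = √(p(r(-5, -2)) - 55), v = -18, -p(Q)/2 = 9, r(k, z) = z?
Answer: 3 - 3*I*√6 - 2*I*√73 ≈ 3.0 - 24.436*I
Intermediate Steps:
p(Q) = -18 (p(Q) = -2*9 = -18)
P = I*√73 (P = √(-18 - 55) = √(-73) = I*√73 ≈ 8.544*I)
F = 3*I*√6 (F = √(-18 - 36) = √(-54) = 3*I*√6 ≈ 7.3485*I)
c(h) = -3 + 2*h + 3*I*√6 (c(h) = -3 + (h + (3*I*√6 + h)) = -3 + (h + (h + 3*I*√6)) = -3 + (2*h + 3*I*√6) = -3 + 2*h + 3*I*√6)
-c(P) = -(-3 + 2*(I*√73) + 3*I*√6) = -(-3 + 2*I*√73 + 3*I*√6) = 3 - 3*I*√6 - 2*I*√73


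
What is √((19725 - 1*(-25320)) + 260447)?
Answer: 2*√76373 ≈ 552.71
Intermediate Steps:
√((19725 - 1*(-25320)) + 260447) = √((19725 + 25320) + 260447) = √(45045 + 260447) = √305492 = 2*√76373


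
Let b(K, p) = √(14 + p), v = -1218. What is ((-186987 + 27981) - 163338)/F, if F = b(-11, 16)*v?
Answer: 8954*√30/1015 ≈ 48.318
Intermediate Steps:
F = -1218*√30 (F = √(14 + 16)*(-1218) = √30*(-1218) = -1218*√30 ≈ -6671.3)
((-186987 + 27981) - 163338)/F = ((-186987 + 27981) - 163338)/((-1218*√30)) = (-159006 - 163338)*(-√30/36540) = -(-8954)*√30/1015 = 8954*√30/1015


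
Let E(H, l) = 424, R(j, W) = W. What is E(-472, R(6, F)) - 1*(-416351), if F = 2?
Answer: 416775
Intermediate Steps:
E(-472, R(6, F)) - 1*(-416351) = 424 - 1*(-416351) = 424 + 416351 = 416775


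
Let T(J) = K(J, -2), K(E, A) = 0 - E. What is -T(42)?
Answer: 42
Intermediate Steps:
K(E, A) = -E
T(J) = -J
-T(42) = -(-1)*42 = -1*(-42) = 42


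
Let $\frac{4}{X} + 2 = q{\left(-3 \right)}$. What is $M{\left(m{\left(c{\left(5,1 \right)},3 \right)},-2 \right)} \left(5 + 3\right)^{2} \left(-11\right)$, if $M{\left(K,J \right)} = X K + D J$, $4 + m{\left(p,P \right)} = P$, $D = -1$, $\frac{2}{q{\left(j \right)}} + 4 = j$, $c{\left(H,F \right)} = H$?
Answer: $-2640$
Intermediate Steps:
$q{\left(j \right)} = \frac{2}{-4 + j}$
$m{\left(p,P \right)} = -4 + P$
$X = - \frac{7}{4}$ ($X = \frac{4}{-2 + \frac{2}{-4 - 3}} = \frac{4}{-2 + \frac{2}{-7}} = \frac{4}{-2 + 2 \left(- \frac{1}{7}\right)} = \frac{4}{-2 - \frac{2}{7}} = \frac{4}{- \frac{16}{7}} = 4 \left(- \frac{7}{16}\right) = - \frac{7}{4} \approx -1.75$)
$M{\left(K,J \right)} = - J - \frac{7 K}{4}$ ($M{\left(K,J \right)} = - \frac{7 K}{4} - J = - J - \frac{7 K}{4}$)
$M{\left(m{\left(c{\left(5,1 \right)},3 \right)},-2 \right)} \left(5 + 3\right)^{2} \left(-11\right) = \left(\left(-1\right) \left(-2\right) - \frac{7 \left(-4 + 3\right)}{4}\right) \left(5 + 3\right)^{2} \left(-11\right) = \left(2 - - \frac{7}{4}\right) 8^{2} \left(-11\right) = \left(2 + \frac{7}{4}\right) 64 \left(-11\right) = \frac{15}{4} \cdot 64 \left(-11\right) = 240 \left(-11\right) = -2640$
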